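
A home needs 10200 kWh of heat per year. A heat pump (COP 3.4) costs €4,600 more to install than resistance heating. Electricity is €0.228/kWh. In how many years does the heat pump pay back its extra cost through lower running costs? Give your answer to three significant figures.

Resistance: 10200 kWh × €0.228 = €2,325.60/yr
Heat pump: 10200 / 3.4 = 3000 kWh in → × €0.228 = €684.00/yr
Annual savings = €1,641.60
Payback = €4,600 / €1,641.60 = 2.8 years

2.80 years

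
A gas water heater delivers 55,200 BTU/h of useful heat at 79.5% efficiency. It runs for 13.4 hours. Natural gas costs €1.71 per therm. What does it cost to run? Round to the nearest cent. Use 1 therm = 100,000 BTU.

Heat delivered = 55,200 BTU/h × 13.4 h = 739,680 BTU
Gas input = 739,680 / 0.795 = 930,415 BTU
= 930,415 / 100,000 = 9.304 therm
Cost = 9.304 × €1.71/therm = €15.91

€15.91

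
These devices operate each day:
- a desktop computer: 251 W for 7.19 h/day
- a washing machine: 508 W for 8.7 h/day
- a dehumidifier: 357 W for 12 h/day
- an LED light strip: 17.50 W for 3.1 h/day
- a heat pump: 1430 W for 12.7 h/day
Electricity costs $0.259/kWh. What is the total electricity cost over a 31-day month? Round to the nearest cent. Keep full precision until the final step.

desktop computer: 251 W × 7.19 h × 31 d = 55,945 Wh = 55.95 kWh
washing machine: 508 W × 8.7 h × 31 d = 137,008 Wh = 137 kWh
dehumidifier: 357 W × 12 h × 31 d = 132,804 Wh = 132.8 kWh
LED light strip: 17.50 W × 3.1 h × 31 d = 1,682 Wh = 1.682 kWh
heat pump: 1430 W × 12.7 h × 31 d = 562,991 Wh = 563 kWh
Total energy = 55.95 + 137 + 132.8 + 1.682 + 563 = 890.4 kWh
Cost = 890.4 kWh × $0.259 = $230.62

$230.62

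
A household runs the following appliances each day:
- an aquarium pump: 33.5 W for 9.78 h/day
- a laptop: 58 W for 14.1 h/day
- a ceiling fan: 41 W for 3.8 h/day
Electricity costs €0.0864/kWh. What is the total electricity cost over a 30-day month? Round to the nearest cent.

aquarium pump: 33.5 W × 9.78 h × 30 d = 9,829 Wh = 9.829 kWh
laptop: 58 W × 14.1 h × 30 d = 24,534 Wh = 24.53 kWh
ceiling fan: 41 W × 3.8 h × 30 d = 4,674 Wh = 4.674 kWh
Total energy = 9.829 + 24.53 + 4.674 = 39.04 kWh
Cost = 39.04 kWh × €0.0864 = €3.37

€3.37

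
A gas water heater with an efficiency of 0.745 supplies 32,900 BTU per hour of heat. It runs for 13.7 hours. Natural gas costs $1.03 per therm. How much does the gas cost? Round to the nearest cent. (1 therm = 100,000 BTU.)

$6.23

Heat delivered = 32,900 BTU/h × 13.7 h = 450,730 BTU
Gas input = 450,730 / 0.745 = 605,007 BTU
= 605,007 / 100,000 = 6.05 therm
Cost = 6.05 × $1.03/therm = $6.23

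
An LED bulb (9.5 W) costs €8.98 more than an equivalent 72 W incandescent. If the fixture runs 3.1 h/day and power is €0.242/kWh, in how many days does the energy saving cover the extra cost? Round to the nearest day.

Power saved = 72 − 9.5 = 62.5 W
Daily energy saved = 62.5 W × 3.1 h = 193.8 Wh = 0.19375 kWh
Daily savings = 0.19375 × €0.242 = €0.0469
Payback = €8.98 / €0.0469 per day = 191.5 days

192 days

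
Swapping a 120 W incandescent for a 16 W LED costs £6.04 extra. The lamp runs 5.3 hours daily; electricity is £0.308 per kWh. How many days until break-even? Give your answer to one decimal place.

35.6 days

Power saved = 120 − 16 = 104 W
Daily energy saved = 104 W × 5.3 h = 551.2 Wh = 0.5512 kWh
Daily savings = 0.5512 × £0.308 = £0.1698
Payback = £6.04 / £0.1698 per day = 35.58 days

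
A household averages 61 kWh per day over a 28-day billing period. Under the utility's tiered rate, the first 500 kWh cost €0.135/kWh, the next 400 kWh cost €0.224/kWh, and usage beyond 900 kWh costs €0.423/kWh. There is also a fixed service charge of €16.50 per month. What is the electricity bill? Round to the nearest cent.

Usage = 61 kWh/day × 28 days = 1708 kWh
First 500 kWh × €0.135 = €67.50
Next 400 kWh × €0.224 = €89.60
Remaining 808 kWh × €0.423 = €341.78
Energy charge = €498.88; + service €16.50 = €515.38

€515.38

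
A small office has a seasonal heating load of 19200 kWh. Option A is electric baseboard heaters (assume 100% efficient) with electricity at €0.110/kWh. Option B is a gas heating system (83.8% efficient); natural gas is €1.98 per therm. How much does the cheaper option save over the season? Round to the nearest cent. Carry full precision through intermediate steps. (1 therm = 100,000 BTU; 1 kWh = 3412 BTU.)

€564.14

Heat load = 19200 kWh × 3412 = 65,510,400 BTU
Gas: input = 65,510,400 / 0.838 = 78,174,702 BTU = 781.7 therm → 781.7 × €1.98 = €1,547.86
Electric: 65,510,400 BTU / 3412 = 19,200 kWh → × €0.110 = €2,112.00
Difference = |€1,547.86 − €2,112.00| = €564.14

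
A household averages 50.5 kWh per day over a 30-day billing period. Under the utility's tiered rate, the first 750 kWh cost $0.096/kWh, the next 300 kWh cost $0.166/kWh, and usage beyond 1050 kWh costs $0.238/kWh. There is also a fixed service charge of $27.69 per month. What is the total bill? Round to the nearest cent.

Usage = 50.5 kWh/day × 30 days = 1515 kWh
First 750 kWh × $0.096 = $72.00
Next 300 kWh × $0.166 = $49.80
Remaining 465 kWh × $0.238 = $110.67
Energy charge = $232.47; + service $27.69 = $260.16

$260.16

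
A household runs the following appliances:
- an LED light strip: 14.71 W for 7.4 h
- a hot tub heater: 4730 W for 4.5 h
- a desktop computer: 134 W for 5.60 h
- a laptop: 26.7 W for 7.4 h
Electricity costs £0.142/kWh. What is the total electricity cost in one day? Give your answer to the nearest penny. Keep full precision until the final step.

£3.17

LED light strip: 14.71 W × 7.4 h = 109 Wh = 0.1089 kWh
hot tub heater: 4730 W × 4.5 h = 21,285 Wh = 21.29 kWh
desktop computer: 134 W × 5.60 h = 750 Wh = 0.7504 kWh
laptop: 26.7 W × 7.4 h = 198 Wh = 0.1976 kWh
Total energy = 0.1089 + 21.29 + 0.7504 + 0.1976 = 22.34 kWh
Cost = 22.34 kWh × £0.142 = £3.17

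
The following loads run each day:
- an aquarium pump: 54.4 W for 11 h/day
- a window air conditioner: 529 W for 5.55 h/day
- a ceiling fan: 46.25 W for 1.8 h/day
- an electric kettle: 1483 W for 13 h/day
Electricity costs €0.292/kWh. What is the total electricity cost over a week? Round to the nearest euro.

aquarium pump: 54.4 W × 11 h × 7 d = 4,189 Wh = 4.189 kWh
window air conditioner: 529 W × 5.55 h × 7 d = 20,552 Wh = 20.55 kWh
ceiling fan: 46.25 W × 1.8 h × 7 d = 583 Wh = 0.5827 kWh
electric kettle: 1483 W × 13 h × 7 d = 134,953 Wh = 135 kWh
Total energy = 4.189 + 20.55 + 0.5827 + 135 = 160.3 kWh
Cost = 160.3 kWh × €0.292 = €46.80 ≈ €47

€47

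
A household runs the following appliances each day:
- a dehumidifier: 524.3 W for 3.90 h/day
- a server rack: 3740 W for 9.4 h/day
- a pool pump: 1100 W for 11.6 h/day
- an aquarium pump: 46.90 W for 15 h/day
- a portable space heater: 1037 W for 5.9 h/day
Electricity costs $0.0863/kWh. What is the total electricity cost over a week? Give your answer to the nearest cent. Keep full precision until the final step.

dehumidifier: 524.3 W × 3.90 h × 7 d = 14,313 Wh = 14.31 kWh
server rack: 3740 W × 9.4 h × 7 d = 246,092 Wh = 246.1 kWh
pool pump: 1100 W × 11.6 h × 7 d = 89,320 Wh = 89.32 kWh
aquarium pump: 46.90 W × 15 h × 7 d = 4,924 Wh = 4.925 kWh
portable space heater: 1037 W × 5.9 h × 7 d = 42,828 Wh = 42.83 kWh
Total energy = 14.31 + 246.1 + 89.32 + 4.925 + 42.83 = 397.5 kWh
Cost = 397.5 kWh × $0.0863 = $34.30

$34.30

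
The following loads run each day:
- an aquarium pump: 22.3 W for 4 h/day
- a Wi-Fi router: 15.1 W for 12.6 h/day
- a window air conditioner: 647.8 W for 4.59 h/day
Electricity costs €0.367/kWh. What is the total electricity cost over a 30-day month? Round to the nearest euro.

aquarium pump: 22.3 W × 4 h × 30 d = 2,676 Wh = 2.676 kWh
Wi-Fi router: 15.1 W × 12.6 h × 30 d = 5,708 Wh = 5.708 kWh
window air conditioner: 647.8 W × 4.59 h × 30 d = 89,202 Wh = 89.2 kWh
Total energy = 2.676 + 5.708 + 89.2 = 97.59 kWh
Cost = 97.59 kWh × €0.367 = €35.81 ≈ €36

€36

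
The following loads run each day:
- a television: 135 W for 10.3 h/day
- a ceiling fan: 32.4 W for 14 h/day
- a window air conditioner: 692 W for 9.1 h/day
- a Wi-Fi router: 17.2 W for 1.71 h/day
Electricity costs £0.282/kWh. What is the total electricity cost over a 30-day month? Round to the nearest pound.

£69

television: 135 W × 10.3 h × 30 d = 41,715 Wh = 41.72 kWh
ceiling fan: 32.4 W × 14 h × 30 d = 13,608 Wh = 13.61 kWh
window air conditioner: 692 W × 9.1 h × 30 d = 188,916 Wh = 188.9 kWh
Wi-Fi router: 17.2 W × 1.71 h × 30 d = 882 Wh = 0.8824 kWh
Total energy = 41.72 + 13.61 + 188.9 + 0.8824 = 245.1 kWh
Cost = 245.1 kWh × £0.282 = £69.12 ≈ £69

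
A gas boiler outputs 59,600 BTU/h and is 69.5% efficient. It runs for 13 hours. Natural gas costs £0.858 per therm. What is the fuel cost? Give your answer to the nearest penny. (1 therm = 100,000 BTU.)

Heat delivered = 59,600 BTU/h × 13 h = 774,800 BTU
Gas input = 774,800 / 0.695 = 1,114,820 BTU
= 1,114,820 / 100,000 = 11.15 therm
Cost = 11.15 × £0.858/therm = £9.57

£9.57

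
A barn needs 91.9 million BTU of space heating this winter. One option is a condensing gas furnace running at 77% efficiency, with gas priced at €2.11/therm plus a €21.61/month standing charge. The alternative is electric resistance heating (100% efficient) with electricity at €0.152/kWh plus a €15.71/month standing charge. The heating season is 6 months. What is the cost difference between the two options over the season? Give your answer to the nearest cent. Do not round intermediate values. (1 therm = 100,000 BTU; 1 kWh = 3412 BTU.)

€1540.32

Heat load = 91.9 × 10⁶ BTU = 91,900,000 BTU
Gas: input = 91,900,000 / 0.77 = 119,350,649 BTU = 1,194 therm → 1,194 × €2.11 = €2,518.30; + 6 × €21.61 standing = €2,647.96
Electric: 91,900,000 BTU / 3412 = 26,930 kWh → × €0.152 = €4,094.02; + 6 × €15.71 standing = €4,188.28
Difference = |€2,647.96 − €4,188.28| = €1,540.32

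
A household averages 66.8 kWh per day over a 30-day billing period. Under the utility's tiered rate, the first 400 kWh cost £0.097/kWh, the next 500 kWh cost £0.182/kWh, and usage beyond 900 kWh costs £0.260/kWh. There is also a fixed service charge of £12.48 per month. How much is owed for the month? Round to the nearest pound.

Usage = 66.8 kWh/day × 30 days = 2004 kWh
First 400 kWh × £0.097 = £38.80
Next 500 kWh × £0.182 = £91.00
Remaining 1104 kWh × £0.260 = £287.04
Energy charge = £416.84; + service £12.48 = £429.32 ≈ £429

£429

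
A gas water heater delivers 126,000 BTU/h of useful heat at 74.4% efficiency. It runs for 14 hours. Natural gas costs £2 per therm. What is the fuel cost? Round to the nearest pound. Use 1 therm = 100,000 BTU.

£47

Heat delivered = 126,000 BTU/h × 14 h = 1,764,000 BTU
Gas input = 1,764,000 / 0.744 = 2,370,968 BTU
= 2,370,968 / 100,000 = 23.71 therm
Cost = 23.71 × £2/therm = £47.42 ≈ £47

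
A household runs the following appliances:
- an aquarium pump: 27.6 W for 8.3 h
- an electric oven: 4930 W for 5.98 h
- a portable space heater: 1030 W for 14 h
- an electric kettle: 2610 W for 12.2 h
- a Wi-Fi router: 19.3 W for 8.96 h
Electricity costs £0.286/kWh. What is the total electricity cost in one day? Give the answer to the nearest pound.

aquarium pump: 27.6 W × 8.3 h = 229 Wh = 0.2291 kWh
electric oven: 4930 W × 5.98 h = 29,481 Wh = 29.48 kWh
portable space heater: 1030 W × 14 h = 14,420 Wh = 14.42 kWh
electric kettle: 2610 W × 12.2 h = 31,842 Wh = 31.84 kWh
Wi-Fi router: 19.3 W × 8.96 h = 173 Wh = 0.1729 kWh
Total energy = 0.2291 + 29.48 + 14.42 + 31.84 + 0.1729 = 76.15 kWh
Cost = 76.15 kWh × £0.286 = £21.78 ≈ £22

£22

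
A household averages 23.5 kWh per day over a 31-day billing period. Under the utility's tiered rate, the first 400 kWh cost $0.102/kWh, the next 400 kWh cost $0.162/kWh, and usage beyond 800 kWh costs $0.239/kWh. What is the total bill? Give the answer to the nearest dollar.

Usage = 23.5 kWh/day × 31 days = 728.5 kWh
First 400 kWh × $0.102 = $40.80
Next 328.5 kWh × $0.162 = $53.22
Remaining tier: 0 kWh (not reached)
Total = $94.02 ≈ $94

$94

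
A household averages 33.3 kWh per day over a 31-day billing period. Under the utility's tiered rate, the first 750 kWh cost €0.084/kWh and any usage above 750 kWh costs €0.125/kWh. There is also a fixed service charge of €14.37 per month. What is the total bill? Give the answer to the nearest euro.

€113

Usage = 33.3 kWh/day × 31 days = 1032.3 kWh
First 750 kWh × €0.084 = €63.00
Remaining 282.3 kWh × €0.125 = €35.29
Energy charge = €98.29; + service €14.37 = €112.66 ≈ €113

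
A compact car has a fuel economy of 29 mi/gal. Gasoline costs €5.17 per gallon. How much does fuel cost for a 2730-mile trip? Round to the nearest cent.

Fuel = 2730 mi / 29 mpg = 94.14 gal
Cost = 94.14 gal × €5.17/gal = €486.69

€486.69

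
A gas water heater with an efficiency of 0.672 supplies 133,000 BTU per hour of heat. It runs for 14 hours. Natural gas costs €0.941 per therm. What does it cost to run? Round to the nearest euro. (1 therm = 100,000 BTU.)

€26

Heat delivered = 133,000 BTU/h × 14 h = 1,862,000 BTU
Gas input = 1,862,000 / 0.672 = 2,770,833 BTU
= 2,770,833 / 100,000 = 27.71 therm
Cost = 27.71 × €0.941/therm = €26.07 ≈ €26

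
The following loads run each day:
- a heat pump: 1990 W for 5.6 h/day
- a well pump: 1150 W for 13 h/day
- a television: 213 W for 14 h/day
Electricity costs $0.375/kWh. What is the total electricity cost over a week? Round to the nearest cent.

$76.32

heat pump: 1990 W × 5.6 h × 7 d = 78,008 Wh = 78.01 kWh
well pump: 1150 W × 13 h × 7 d = 104,650 Wh = 104.7 kWh
television: 213 W × 14 h × 7 d = 20,874 Wh = 20.87 kWh
Total energy = 78.01 + 104.7 + 20.87 = 203.5 kWh
Cost = 203.5 kWh × $0.375 = $76.32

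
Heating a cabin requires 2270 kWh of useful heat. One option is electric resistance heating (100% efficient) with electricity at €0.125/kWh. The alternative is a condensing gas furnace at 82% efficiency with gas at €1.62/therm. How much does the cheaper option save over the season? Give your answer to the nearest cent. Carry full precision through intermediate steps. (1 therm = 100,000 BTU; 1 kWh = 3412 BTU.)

€130.73

Heat load = 2270 kWh × 3412 = 7,745,240 BTU
Gas: input = 7,745,240 / 0.82 = 9,445,415 BTU = 94.45 therm → 94.45 × €1.62 = €153.02
Electric: 7,745,240 BTU / 3412 = 2,270 kWh → × €0.125 = €283.75
Difference = |€153.02 − €283.75| = €130.73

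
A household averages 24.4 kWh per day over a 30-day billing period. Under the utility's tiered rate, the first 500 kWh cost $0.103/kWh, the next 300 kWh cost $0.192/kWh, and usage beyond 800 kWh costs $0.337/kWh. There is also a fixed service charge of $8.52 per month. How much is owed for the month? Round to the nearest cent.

$104.56

Usage = 24.4 kWh/day × 30 days = 732 kWh
First 500 kWh × $0.103 = $51.50
Next 232 kWh × $0.192 = $44.54
Remaining tier: 0 kWh (not reached)
Energy charge = $96.04; + service $8.52 = $104.56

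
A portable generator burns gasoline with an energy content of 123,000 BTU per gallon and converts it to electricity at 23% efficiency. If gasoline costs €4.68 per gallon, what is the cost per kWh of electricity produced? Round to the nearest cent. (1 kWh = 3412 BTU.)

Electrical output per gallon = 123,000 BTU × 0.23 / 3412 BTU/kWh = 8.291 kWh
Cost per kWh = €4.68 / 8.291 kWh = €0.564

€0.56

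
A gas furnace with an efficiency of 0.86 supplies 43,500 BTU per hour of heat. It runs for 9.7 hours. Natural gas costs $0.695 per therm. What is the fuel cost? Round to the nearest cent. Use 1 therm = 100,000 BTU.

Heat delivered = 43,500 BTU/h × 9.7 h = 421,950 BTU
Gas input = 421,950 / 0.86 = 490,640 BTU
= 490,640 / 100,000 = 4.906 therm
Cost = 4.906 × $0.695/therm = $3.41

$3.41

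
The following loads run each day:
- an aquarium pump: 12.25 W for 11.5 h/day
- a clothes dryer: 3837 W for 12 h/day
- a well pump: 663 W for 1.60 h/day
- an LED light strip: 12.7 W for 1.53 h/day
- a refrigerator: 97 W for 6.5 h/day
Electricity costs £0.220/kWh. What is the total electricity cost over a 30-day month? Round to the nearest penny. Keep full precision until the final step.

aquarium pump: 12.25 W × 11.5 h × 30 d = 4,226 Wh = 4.226 kWh
clothes dryer: 3837 W × 12 h × 30 d = 1,381,320 Wh = 1,381 kWh
well pump: 663 W × 1.60 h × 30 d = 31,824 Wh = 31.82 kWh
LED light strip: 12.7 W × 1.53 h × 30 d = 583 Wh = 0.5829 kWh
refrigerator: 97 W × 6.5 h × 30 d = 18,915 Wh = 18.91 kWh
Total energy = 4.226 + 1,381 + 31.82 + 0.5829 + 18.91 = 1,437 kWh
Cost = 1,437 kWh × £0.220 = £316.11

£316.11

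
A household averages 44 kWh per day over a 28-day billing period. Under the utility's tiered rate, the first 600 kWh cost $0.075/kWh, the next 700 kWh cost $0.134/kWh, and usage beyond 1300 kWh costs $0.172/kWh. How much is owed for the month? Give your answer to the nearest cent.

$129.69

Usage = 44 kWh/day × 28 days = 1232 kWh
First 600 kWh × $0.075 = $45.00
Next 632 kWh × $0.134 = $84.69
Remaining tier: 0 kWh (not reached)
Total = $129.69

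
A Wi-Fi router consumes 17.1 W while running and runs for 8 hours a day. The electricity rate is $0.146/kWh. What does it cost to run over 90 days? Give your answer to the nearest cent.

Energy = 17.1 W × 8 h/day × 90 days = 12,312 Wh = 12.31 kWh
Cost = 12.31 kWh × $0.146/kWh = $1.80

$1.80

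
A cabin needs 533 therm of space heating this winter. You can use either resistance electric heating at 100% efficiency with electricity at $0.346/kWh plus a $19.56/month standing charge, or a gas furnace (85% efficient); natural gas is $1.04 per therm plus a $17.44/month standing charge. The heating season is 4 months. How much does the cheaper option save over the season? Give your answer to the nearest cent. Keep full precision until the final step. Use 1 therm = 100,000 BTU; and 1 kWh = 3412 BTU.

$4761.32

Heat load = 533 therm × 100,000 = 53,300,000 BTU
Gas: input = 53,300,000 / 0.85 = 62,705,882 BTU = 627.1 therm → 627.1 × $1.04 = $652.14; + 4 × $17.44 standing = $721.90
Electric: 53,300,000 BTU / 3412 = 15,620 kWh → × $0.346 = $5,404.98; + 4 × $19.56 standing = $5,483.22
Difference = |$721.90 − $5,483.22| = $4,761.32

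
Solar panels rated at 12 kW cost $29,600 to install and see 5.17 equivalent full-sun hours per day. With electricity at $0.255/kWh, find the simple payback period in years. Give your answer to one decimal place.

5.1 years

Daily generation = 12 kW × 5.17 h = 62.04 kWh
Annual generation = 62.04 × 365 = 22645 kWh
Annual savings = 22645 × $0.255 = $5,774.37
Payback = $29,600 / $5,774.37 = 5.13 years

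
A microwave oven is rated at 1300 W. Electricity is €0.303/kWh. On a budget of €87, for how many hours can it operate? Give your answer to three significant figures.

221 h

Energy budget = €87 / €0.303 per kWh = 287.1 kWh = 287,129 Wh
Runtime = 287,129 Wh / 1300 W = 220.9 h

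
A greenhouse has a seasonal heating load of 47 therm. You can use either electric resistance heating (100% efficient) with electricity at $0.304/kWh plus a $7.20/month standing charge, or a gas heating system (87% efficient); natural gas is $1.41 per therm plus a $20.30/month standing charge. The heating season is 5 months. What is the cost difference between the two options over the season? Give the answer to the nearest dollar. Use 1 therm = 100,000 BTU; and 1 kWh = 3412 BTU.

$277

Heat load = 47 therm × 100,000 = 4,700,000 BTU
Gas: input = 4,700,000 / 0.87 = 5,402,299 BTU = 54.02 therm → 54.02 × $1.41 = $76.17; + 5 × $20.30 standing = $177.67
Electric: 4,700,000 BTU / 3412 = 1,377 kWh → × $0.304 = $418.76; + 5 × $7.20 standing = $454.76
Difference = |$177.67 − $454.76| = $277.08 ≈ $277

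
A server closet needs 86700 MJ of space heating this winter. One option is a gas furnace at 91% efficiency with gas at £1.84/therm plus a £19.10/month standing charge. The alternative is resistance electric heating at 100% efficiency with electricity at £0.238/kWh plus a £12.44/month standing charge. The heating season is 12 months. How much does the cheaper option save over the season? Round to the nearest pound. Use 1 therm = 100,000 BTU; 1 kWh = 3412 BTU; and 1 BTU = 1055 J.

£3991

Heat load = 86700 MJ = 86,700,000,000 J / 1055 = 82,180,095 BTU
Gas: input = 82,180,095 / 0.91 = 90,307,796 BTU = 903.1 therm → 903.1 × £1.84 = £1,661.66; + 12 × £19.10 standing = £1,890.86
Electric: 82,180,095 BTU / 3412 = 24,090 kWh → × £0.238 = £5,732.37; + 12 × £12.44 standing = £5,881.65
Difference = |£1,890.86 − £5,881.65| = £3,990.79 ≈ £3991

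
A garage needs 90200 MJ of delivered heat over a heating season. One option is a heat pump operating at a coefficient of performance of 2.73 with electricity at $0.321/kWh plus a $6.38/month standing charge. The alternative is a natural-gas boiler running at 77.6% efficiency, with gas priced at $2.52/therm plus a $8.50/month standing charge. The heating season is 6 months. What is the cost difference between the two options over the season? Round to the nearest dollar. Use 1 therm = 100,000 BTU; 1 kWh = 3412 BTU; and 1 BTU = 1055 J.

Heat load = 90200 MJ = 90,200,000,000 J / 1055 = 85,497,630 BTU
Gas: input = 85,497,630 / 0.776 = 110,177,359 BTU = 1,102 therm → 1,102 × $2.52 = $2,776.47; + 6 × $8.50 standing = $2,827.47
Heat pump: 85,497,630 BTU / 3412 = 25,060 kWh heat; / 2.73 = 9,179 kWh in → × $0.321 = $2,946.37; + 6 × $6.38 standing = $2,984.65
Difference = |$2,827.47 − $2,984.65| = $157.18 ≈ $157

$157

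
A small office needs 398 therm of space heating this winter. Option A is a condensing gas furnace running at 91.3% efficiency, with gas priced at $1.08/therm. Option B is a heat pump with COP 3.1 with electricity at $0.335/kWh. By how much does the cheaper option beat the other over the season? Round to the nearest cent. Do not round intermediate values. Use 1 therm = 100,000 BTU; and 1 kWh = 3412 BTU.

Heat load = 398 therm × 100,000 = 39,800,000 BTU
Gas: input = 39,800,000 / 0.913 = 43,592,552 BTU = 435.9 therm → 435.9 × $1.08 = $470.80
Heat pump: 39,800,000 BTU / 3412 = 11,660 kWh heat; / 3.1 = 3,763 kWh in → × $0.335 = $1,260.54
Difference = |$470.80 − $1,260.54| = $789.74

$789.74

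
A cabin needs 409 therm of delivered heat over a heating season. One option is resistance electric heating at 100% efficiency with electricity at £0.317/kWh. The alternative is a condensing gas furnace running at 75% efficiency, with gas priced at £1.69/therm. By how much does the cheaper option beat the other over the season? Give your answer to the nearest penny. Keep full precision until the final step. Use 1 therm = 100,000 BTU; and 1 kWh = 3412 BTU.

Heat load = 409 therm × 100,000 = 40,900,000 BTU
Gas: input = 40,900,000 / 0.75 = 54,533,333 BTU = 545.3 therm → 545.3 × £1.69 = £921.61
Electric: 40,900,000 BTU / 3412 = 11,990 kWh → × £0.317 = £3,799.91
Difference = |£921.61 − £3,799.91| = £2,878.30

£2878.30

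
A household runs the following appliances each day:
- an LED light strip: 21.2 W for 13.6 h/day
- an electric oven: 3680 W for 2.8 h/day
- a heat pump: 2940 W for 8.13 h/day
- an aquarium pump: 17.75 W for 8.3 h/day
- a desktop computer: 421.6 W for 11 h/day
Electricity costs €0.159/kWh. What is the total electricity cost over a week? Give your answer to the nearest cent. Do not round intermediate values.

€43.72

LED light strip: 21.2 W × 13.6 h × 7 d = 2,018 Wh = 2.018 kWh
electric oven: 3680 W × 2.8 h × 7 d = 72,128 Wh = 72.13 kWh
heat pump: 2940 W × 8.13 h × 7 d = 167,315 Wh = 167.3 kWh
aquarium pump: 17.75 W × 8.3 h × 7 d = 1,031 Wh = 1.031 kWh
desktop computer: 421.6 W × 11 h × 7 d = 32,463 Wh = 32.46 kWh
Total energy = 2.018 + 72.13 + 167.3 + 1.031 + 32.46 = 275 kWh
Cost = 275 kWh × €0.159 = €43.72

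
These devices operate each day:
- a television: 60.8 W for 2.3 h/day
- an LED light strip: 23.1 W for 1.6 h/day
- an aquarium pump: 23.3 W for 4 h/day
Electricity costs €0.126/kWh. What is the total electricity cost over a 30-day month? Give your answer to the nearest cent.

television: 60.8 W × 2.3 h × 30 d = 4,195 Wh = 4.195 kWh
LED light strip: 23.1 W × 1.6 h × 30 d = 1,109 Wh = 1.109 kWh
aquarium pump: 23.3 W × 4 h × 30 d = 2,796 Wh = 2.796 kWh
Total energy = 4.195 + 1.109 + 2.796 = 8.1 kWh
Cost = 8.1 kWh × €0.126 = €1.02

€1.02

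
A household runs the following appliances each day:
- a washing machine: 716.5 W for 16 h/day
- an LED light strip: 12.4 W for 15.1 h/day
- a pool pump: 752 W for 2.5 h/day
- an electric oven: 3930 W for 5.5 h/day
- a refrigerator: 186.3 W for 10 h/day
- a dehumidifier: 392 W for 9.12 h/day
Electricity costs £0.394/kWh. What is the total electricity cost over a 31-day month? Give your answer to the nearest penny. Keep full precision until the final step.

washing machine: 716.5 W × 16 h × 31 d = 355,384 Wh = 355.4 kWh
LED light strip: 12.4 W × 15.1 h × 31 d = 5,804 Wh = 5.804 kWh
pool pump: 752 W × 2.5 h × 31 d = 58,280 Wh = 58.28 kWh
electric oven: 3930 W × 5.5 h × 31 d = 670,065 Wh = 670.1 kWh
refrigerator: 186.3 W × 10 h × 31 d = 57,753 Wh = 57.75 kWh
dehumidifier: 392 W × 9.12 h × 31 d = 110,826 Wh = 110.8 kWh
Total energy = 355.4 + 5.804 + 58.28 + 670.1 + 57.75 + 110.8 = 1,258 kWh
Cost = 1,258 kWh × £0.394 = £495.70

£495.70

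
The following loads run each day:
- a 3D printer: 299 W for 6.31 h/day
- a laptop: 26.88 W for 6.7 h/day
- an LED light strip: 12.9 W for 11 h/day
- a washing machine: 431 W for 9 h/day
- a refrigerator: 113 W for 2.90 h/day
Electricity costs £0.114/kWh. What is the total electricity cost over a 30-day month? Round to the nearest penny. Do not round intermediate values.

£21.94

3D printer: 299 W × 6.31 h × 30 d = 56,601 Wh = 56.6 kWh
laptop: 26.88 W × 6.7 h × 30 d = 5,403 Wh = 5.403 kWh
LED light strip: 12.9 W × 11 h × 30 d = 4,257 Wh = 4.257 kWh
washing machine: 431 W × 9 h × 30 d = 116,370 Wh = 116.4 kWh
refrigerator: 113 W × 2.90 h × 30 d = 9,831 Wh = 9.831 kWh
Total energy = 56.6 + 5.403 + 4.257 + 116.4 + 9.831 = 192.5 kWh
Cost = 192.5 kWh × £0.114 = £21.94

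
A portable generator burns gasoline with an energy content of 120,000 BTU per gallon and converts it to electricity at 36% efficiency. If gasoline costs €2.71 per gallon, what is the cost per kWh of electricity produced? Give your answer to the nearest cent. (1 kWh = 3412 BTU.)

€0.21

Electrical output per gallon = 120,000 BTU × 0.36 / 3412 BTU/kWh = 12.66 kWh
Cost per kWh = €2.71 / 12.66 kWh = €0.214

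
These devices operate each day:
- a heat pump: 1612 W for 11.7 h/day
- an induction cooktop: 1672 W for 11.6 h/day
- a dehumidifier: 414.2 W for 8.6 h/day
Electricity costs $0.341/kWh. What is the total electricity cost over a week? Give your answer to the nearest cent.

heat pump: 1612 W × 11.7 h × 7 d = 132,023 Wh = 132 kWh
induction cooktop: 1672 W × 11.6 h × 7 d = 135,766 Wh = 135.8 kWh
dehumidifier: 414.2 W × 8.6 h × 7 d = 24,935 Wh = 24.93 kWh
Total energy = 132 + 135.8 + 24.93 = 292.7 kWh
Cost = 292.7 kWh × $0.341 = $99.82

$99.82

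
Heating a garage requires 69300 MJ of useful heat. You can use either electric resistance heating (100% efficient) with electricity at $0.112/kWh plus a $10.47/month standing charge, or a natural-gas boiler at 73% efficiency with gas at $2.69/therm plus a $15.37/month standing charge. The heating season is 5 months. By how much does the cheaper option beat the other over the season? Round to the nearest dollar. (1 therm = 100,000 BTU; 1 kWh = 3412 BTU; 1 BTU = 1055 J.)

$289

Heat load = 69300 MJ = 69,300,000,000 J / 1055 = 65,687,204 BTU
Gas: input = 65,687,204 / 0.73 = 89,982,471 BTU = 899.8 therm → 899.8 × $2.69 = $2,420.53; + 5 × $15.37 standing = $2,497.38
Electric: 65,687,204 BTU / 3412 = 19,250 kWh → × $0.112 = $2,156.20; + 5 × $10.47 standing = $2,208.55
Difference = |$2,497.38 − $2,208.55| = $288.82 ≈ $289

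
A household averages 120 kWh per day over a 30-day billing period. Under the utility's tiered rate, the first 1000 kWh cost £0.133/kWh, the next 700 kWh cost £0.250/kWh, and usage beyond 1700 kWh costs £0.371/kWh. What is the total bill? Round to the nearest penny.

Usage = 120 kWh/day × 30 days = 3600 kWh
First 1000 kWh × £0.133 = £133.00
Next 700 kWh × £0.250 = £175.00
Remaining 1900 kWh × £0.371 = £704.90
Total = £1,012.90

£1012.90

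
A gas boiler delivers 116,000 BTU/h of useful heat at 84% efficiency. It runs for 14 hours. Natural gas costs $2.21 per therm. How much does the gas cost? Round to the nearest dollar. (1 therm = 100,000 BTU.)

Heat delivered = 116,000 BTU/h × 14 h = 1,624,000 BTU
Gas input = 1,624,000 / 0.84 = 1,933,333 BTU
= 1,933,333 / 100,000 = 19.33 therm
Cost = 19.33 × $2.21/therm = $42.73 ≈ $43

$43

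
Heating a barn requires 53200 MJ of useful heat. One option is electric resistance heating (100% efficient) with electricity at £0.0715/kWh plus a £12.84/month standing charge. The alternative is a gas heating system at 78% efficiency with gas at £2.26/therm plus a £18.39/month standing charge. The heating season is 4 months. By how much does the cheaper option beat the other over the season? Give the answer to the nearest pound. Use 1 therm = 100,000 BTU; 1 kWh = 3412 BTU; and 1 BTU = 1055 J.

Heat load = 53200 MJ = 53,200,000,000 J / 1055 = 50,426,540 BTU
Gas: input = 50,426,540 / 0.78 = 64,649,411 BTU = 646.5 therm → 646.5 × £2.26 = £1,461.08; + 4 × £18.39 standing = £1,534.64
Electric: 50,426,540 BTU / 3412 = 14,780 kWh → × £0.0715 = £1,056.71; + 4 × £12.84 standing = £1,108.07
Difference = |£1,534.64 − £1,108.07| = £426.57 ≈ £427

£427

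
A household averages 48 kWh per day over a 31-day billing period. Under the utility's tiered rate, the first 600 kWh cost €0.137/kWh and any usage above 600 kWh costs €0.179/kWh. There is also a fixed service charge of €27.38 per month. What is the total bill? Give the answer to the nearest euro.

Usage = 48 kWh/day × 31 days = 1488 kWh
First 600 kWh × €0.137 = €82.20
Remaining 888 kWh × €0.179 = €158.95
Energy charge = €241.15; + service €27.38 = €268.53 ≈ €269

€269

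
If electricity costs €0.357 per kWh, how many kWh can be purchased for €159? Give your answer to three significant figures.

445 kWh

€159 / €0.357 per kWh = 445.4 kWh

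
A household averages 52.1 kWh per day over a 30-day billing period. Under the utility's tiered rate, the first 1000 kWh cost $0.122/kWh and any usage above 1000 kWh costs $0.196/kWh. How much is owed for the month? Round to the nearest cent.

$232.35

Usage = 52.1 kWh/day × 30 days = 1563 kWh
First 1000 kWh × $0.122 = $122.00
Remaining 563 kWh × $0.196 = $110.35
Total = $232.35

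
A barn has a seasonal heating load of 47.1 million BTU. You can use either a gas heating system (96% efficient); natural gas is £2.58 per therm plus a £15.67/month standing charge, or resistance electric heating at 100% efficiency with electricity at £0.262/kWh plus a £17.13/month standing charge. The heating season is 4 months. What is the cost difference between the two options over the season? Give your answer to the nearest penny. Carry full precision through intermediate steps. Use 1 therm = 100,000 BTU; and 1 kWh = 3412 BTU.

£2356.73

Heat load = 47.1 × 10⁶ BTU = 47,100,000 BTU
Gas: input = 47,100,000 / 0.96 = 49,062,500 BTU = 490.6 therm → 490.6 × £2.58 = £1,265.81; + 4 × £15.67 standing = £1,328.49
Electric: 47,100,000 BTU / 3412 = 13,800 kWh → × £0.262 = £3,616.71; + 4 × £17.13 standing = £3,685.23
Difference = |£1,328.49 − £3,685.23| = £2,356.73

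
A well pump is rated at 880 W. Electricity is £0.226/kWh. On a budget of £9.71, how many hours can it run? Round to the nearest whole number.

Energy budget = £9.71 / £0.226 per kWh = 42.96 kWh = 42,965 Wh
Runtime = 42,965 Wh / 880 W = 48.82 h

49 h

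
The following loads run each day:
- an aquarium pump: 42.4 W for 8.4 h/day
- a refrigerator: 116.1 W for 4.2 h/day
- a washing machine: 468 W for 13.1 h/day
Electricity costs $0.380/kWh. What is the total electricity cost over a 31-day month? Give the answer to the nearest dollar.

$82

aquarium pump: 42.4 W × 8.4 h × 31 d = 11,041 Wh = 11.04 kWh
refrigerator: 116.1 W × 4.2 h × 31 d = 15,116 Wh = 15.12 kWh
washing machine: 468 W × 13.1 h × 31 d = 190,055 Wh = 190.1 kWh
Total energy = 11.04 + 15.12 + 190.1 = 216.2 kWh
Cost = 216.2 kWh × $0.380 = $82.16 ≈ $82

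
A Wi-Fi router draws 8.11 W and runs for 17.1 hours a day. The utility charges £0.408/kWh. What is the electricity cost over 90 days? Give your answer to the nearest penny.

£5.09

Energy = 8.11 W × 17.1 h/day × 90 days = 12,481 Wh = 12.48 kWh
Cost = 12.48 kWh × £0.408/kWh = £5.09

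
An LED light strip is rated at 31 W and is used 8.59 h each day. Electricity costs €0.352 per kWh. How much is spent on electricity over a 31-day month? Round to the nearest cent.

€2.91

Energy = 31 W × 8.59 h/day × 31 days = 8,255 Wh = 8.255 kWh
Cost = 8.255 kWh × €0.352/kWh = €2.91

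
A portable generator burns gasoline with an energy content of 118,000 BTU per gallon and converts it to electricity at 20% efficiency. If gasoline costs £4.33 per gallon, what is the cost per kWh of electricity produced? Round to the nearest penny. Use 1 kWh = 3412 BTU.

£0.63

Electrical output per gallon = 118,000 BTU × 0.20 / 3412 BTU/kWh = 6.917 kWh
Cost per kWh = £4.33 / 6.917 kWh = £0.626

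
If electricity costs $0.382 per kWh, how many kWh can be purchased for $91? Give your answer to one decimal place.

$91 / $0.382 per kWh = 238.2 kWh

238.2 kWh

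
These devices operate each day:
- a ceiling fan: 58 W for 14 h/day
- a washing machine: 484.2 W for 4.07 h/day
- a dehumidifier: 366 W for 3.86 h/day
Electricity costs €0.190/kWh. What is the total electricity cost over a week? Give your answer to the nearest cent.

ceiling fan: 58 W × 14 h × 7 d = 5,684 Wh = 5.684 kWh
washing machine: 484.2 W × 4.07 h × 7 d = 13,795 Wh = 13.79 kWh
dehumidifier: 366 W × 3.86 h × 7 d = 9,889 Wh = 9.889 kWh
Total energy = 5.684 + 13.79 + 9.889 = 29.37 kWh
Cost = 29.37 kWh × €0.190 = €5.58

€5.58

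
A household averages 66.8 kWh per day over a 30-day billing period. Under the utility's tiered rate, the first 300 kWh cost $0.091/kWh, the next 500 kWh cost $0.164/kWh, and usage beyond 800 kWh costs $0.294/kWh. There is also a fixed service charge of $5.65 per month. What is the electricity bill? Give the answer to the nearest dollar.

Usage = 66.8 kWh/day × 30 days = 2004 kWh
First 300 kWh × $0.091 = $27.30
Next 500 kWh × $0.164 = $82.00
Remaining 1204 kWh × $0.294 = $353.98
Energy charge = $463.28; + service $5.65 = $468.93 ≈ $469

$469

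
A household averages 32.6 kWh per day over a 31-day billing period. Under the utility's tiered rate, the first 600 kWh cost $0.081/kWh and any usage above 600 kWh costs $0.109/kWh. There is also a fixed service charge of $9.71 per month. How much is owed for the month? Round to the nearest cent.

$103.07

Usage = 32.6 kWh/day × 31 days = 1010.6 kWh
First 600 kWh × $0.081 = $48.60
Remaining 410.6 kWh × $0.109 = $44.76
Energy charge = $93.36; + service $9.71 = $103.07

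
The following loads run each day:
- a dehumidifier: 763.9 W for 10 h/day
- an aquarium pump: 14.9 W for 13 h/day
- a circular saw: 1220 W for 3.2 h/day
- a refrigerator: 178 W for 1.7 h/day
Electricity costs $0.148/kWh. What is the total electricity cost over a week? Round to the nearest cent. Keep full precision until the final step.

dehumidifier: 763.9 W × 10 h × 7 d = 53,473 Wh = 53.47 kWh
aquarium pump: 14.9 W × 13 h × 7 d = 1,356 Wh = 1.356 kWh
circular saw: 1220 W × 3.2 h × 7 d = 27,328 Wh = 27.33 kWh
refrigerator: 178 W × 1.7 h × 7 d = 2,118 Wh = 2.118 kWh
Total energy = 53.47 + 1.356 + 27.33 + 2.118 = 84.28 kWh
Cost = 84.28 kWh × $0.148 = $12.47

$12.47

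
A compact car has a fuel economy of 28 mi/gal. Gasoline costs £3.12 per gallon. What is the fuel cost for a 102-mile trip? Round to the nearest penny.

£11.37

Fuel = 102 mi / 28 mpg = 3.643 gal
Cost = 3.643 gal × £3.12/gal = £11.37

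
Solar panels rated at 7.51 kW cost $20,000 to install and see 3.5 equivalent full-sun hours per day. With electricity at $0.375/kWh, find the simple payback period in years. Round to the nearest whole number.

6 years

Daily generation = 7.51 kW × 3.5 h = 26.29 kWh
Annual generation = 26.29 × 365 = 9594 kWh
Annual savings = 9594 × $0.375 = $3,597.76
Payback = $20,000 / $3,597.76 = 5.56 years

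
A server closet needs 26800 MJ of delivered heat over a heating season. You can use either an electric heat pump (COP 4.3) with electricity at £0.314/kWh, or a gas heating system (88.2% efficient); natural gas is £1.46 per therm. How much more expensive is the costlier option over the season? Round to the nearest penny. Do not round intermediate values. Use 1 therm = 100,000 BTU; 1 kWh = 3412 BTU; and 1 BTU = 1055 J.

Heat load = 26800 MJ = 26,800,000,000 J / 1055 = 25,402,844 BTU
Gas: input = 25,402,844 / 0.882 = 28,801,410 BTU = 288 therm → 288 × £1.46 = £420.50
Heat pump: 25,402,844 BTU / 3412 = 7,445 kWh heat; / 4.3 = 1,731 kWh in → × £0.314 = £543.67
Difference = |£420.50 − £543.67| = £123.17

£123.17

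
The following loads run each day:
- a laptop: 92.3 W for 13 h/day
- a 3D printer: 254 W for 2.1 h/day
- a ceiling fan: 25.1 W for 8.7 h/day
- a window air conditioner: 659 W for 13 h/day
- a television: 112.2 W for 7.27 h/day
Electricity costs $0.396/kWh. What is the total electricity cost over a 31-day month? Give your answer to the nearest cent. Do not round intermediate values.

$139.14

laptop: 92.3 W × 13 h × 31 d = 37,197 Wh = 37.2 kWh
3D printer: 254 W × 2.1 h × 31 d = 16,535 Wh = 16.54 kWh
ceiling fan: 25.1 W × 8.7 h × 31 d = 6,769 Wh = 6.769 kWh
window air conditioner: 659 W × 13 h × 31 d = 265,577 Wh = 265.6 kWh
television: 112.2 W × 7.27 h × 31 d = 25,287 Wh = 25.29 kWh
Total energy = 37.2 + 16.54 + 6.769 + 265.6 + 25.29 = 351.4 kWh
Cost = 351.4 kWh × $0.396 = $139.14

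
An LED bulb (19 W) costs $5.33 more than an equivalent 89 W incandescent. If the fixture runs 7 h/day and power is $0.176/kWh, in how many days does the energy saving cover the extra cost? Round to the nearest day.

62 days

Power saved = 89 − 19 = 70 W
Daily energy saved = 70 W × 7 h = 490 Wh = 0.49 kWh
Daily savings = 0.49 × $0.176 = $0.0862
Payback = $5.33 / $0.0862 per day = 61.8 days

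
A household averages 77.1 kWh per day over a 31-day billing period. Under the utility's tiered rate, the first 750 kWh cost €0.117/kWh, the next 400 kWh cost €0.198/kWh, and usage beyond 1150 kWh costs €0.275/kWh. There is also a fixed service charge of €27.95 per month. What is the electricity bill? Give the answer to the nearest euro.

Usage = 77.1 kWh/day × 31 days = 2390.1 kWh
First 750 kWh × €0.117 = €87.75
Next 400 kWh × €0.198 = €79.20
Remaining 1240.1 kWh × €0.275 = €341.03
Energy charge = €507.98; + service €27.95 = €535.93 ≈ €536

€536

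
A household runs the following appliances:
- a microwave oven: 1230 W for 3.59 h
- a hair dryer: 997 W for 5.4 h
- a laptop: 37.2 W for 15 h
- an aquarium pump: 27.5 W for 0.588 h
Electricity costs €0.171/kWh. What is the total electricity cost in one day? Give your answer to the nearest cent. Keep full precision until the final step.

€1.77

microwave oven: 1230 W × 3.59 h = 4,416 Wh = 4.416 kWh
hair dryer: 997 W × 5.4 h = 5,384 Wh = 5.384 kWh
laptop: 37.2 W × 15 h = 558 Wh = 0.558 kWh
aquarium pump: 27.5 W × 0.588 h = 16 Wh = 0.01617 kWh
Total energy = 4.416 + 5.384 + 0.558 + 0.01617 = 10.37 kWh
Cost = 10.37 kWh × €0.171 = €1.77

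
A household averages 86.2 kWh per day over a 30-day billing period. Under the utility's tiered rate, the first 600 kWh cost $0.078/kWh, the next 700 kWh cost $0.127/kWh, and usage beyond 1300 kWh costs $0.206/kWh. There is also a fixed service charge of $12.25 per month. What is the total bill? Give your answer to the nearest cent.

Usage = 86.2 kWh/day × 30 days = 2586 kWh
First 600 kWh × $0.078 = $46.80
Next 700 kWh × $0.127 = $88.90
Remaining 1286 kWh × $0.206 = $264.92
Energy charge = $400.62; + service $12.25 = $412.87

$412.87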